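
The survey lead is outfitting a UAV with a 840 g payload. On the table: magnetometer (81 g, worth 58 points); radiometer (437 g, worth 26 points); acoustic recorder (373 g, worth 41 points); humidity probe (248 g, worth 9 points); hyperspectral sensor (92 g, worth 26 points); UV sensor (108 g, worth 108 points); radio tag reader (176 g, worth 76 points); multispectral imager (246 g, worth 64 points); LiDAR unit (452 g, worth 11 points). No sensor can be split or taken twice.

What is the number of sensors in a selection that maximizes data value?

5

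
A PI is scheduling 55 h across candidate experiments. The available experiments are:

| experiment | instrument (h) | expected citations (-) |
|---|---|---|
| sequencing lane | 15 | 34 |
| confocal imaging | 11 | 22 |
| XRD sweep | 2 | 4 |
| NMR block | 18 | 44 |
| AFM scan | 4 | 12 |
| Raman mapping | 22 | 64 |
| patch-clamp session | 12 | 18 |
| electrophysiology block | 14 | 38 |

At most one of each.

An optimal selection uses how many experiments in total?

4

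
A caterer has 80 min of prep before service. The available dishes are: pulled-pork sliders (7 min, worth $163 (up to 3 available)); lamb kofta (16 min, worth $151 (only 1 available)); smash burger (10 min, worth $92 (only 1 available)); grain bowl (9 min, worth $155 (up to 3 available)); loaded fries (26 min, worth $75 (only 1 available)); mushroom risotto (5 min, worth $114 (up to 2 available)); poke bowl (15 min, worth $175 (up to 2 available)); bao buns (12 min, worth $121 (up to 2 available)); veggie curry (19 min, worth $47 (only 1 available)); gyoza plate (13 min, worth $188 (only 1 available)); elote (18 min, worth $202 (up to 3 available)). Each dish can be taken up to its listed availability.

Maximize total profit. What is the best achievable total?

Density check — pulled-pork sliders 23.29, mushroom risotto 22.80, grain bowl 17.22, gyoza plate 14.46 are the best per min.
Taking the top-ratio dishes first gives 3×pulled-pork sliders + 3×grain bowl + 2×mushroom risotto + gyoza plate for 1370 (71 min).
Replace grain bowl with elote: the trade gains 47 net, giving 1417 at 80 min.
That's the maximum — no swap from here does better than 1417.

1417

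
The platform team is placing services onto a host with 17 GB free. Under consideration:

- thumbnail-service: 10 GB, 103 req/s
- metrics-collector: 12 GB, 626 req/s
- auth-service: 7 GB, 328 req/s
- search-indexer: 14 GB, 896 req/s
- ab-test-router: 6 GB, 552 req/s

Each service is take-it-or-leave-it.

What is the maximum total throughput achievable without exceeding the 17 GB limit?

Filling by ratio: auth-service + ab-test-router for 880, with 4 GB left unused.
The 13 GB tied up in auth-service and ab-test-router is better spent on search-indexer — total rises to 896 (14 GB).
Runner-up auth-service + ab-test-router tops out at 880.

896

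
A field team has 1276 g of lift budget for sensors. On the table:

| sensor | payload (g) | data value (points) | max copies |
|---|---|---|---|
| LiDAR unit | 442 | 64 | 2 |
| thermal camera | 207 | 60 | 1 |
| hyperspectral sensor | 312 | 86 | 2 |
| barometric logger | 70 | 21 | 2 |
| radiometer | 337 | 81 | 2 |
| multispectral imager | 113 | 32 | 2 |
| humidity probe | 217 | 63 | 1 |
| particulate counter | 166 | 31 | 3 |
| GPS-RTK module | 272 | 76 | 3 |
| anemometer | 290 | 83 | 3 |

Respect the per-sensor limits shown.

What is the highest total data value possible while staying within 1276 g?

365

The ratio heuristic lands on thermal camera + 2×barometric logger + multispectral imager + humidity probe + 2×anemometer (363) but leaves 19 g idle.
The 277 g tied up in thermal camera and barometric logger is better spent on anemometer — total rises to 365 (1270 g).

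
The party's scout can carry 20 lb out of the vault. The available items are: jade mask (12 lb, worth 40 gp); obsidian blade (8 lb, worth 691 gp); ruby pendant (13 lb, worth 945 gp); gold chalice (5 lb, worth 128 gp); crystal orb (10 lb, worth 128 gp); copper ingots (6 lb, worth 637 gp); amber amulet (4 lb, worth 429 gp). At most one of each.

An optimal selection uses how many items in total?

3

Optimal total is 1757.
For example obsidian blade + copper ingots + amber amulet achieves it, using 18 lb.
Any selection reaching 1757 contains exactly 3 items.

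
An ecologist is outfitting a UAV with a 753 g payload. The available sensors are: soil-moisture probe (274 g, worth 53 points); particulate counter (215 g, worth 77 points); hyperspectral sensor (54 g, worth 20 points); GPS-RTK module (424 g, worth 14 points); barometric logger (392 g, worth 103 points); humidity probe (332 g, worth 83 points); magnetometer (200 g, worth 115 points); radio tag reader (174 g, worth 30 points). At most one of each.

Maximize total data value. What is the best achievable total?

275

Ranking by ratio (data value/g): magnetometer 0.57, hyperspectral sensor 0.37, particulate counter 0.36.
Taking the top-ratio sensors first gives soil-moisture probe + particulate counter + hyperspectral sensor + magnetometer for 265 (743 g).
Dropping soil-moisture probe and hyperspectral sensor frees 328 g; slotting in humidity probe (332 g) lifts the total to 275 at 747 g.
Runner-up soil-moisture probe + particulate counter + hyperspectral sensor + magnetometer tops out at 265.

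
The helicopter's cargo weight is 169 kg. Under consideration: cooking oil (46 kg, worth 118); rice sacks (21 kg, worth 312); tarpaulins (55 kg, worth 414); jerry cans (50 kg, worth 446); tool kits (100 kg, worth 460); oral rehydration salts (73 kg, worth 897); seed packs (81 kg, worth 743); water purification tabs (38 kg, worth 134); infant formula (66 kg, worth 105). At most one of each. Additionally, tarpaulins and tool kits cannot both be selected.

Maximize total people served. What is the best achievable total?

1655

Ranking by ratio (people served/kg): rice sacks 14.86, oral rehydration salts 12.29, seed packs 9.17.
The ratio ordering already packs tightly: rice sacks + jerry cans + oral rehydration salts, 144 kg, 1655.
Next best is oral rehydration salts + seed packs at 1640 (154 kg) — short by 15.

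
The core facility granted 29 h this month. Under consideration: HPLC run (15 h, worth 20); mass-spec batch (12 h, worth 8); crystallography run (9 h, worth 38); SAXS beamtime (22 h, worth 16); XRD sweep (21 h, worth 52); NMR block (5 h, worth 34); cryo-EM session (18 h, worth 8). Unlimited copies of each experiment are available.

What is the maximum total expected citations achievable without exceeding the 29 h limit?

Filling by ratio: 5×NMR block for 170, with 4 h left unused.
The 5 h tied up in NMR block is better spent on crystallography run — total rises to 174 (29 h).

174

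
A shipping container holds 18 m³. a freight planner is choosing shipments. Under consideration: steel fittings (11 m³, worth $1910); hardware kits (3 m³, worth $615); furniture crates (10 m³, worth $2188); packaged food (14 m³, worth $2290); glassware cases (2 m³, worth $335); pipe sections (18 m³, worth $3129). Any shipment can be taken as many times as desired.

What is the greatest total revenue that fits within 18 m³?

2×hardware kits + furniture crates + glassware cases uses 18 of the 18 m³ and totals 3753.

3753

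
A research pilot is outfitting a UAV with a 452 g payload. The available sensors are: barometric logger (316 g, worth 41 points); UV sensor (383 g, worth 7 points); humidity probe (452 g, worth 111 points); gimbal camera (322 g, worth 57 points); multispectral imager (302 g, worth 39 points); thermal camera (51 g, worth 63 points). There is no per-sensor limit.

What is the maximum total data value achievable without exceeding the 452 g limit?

504

Taking 8×thermal camera: 408 g used, 504 in data value.
Nothing else within 452 g beats 504.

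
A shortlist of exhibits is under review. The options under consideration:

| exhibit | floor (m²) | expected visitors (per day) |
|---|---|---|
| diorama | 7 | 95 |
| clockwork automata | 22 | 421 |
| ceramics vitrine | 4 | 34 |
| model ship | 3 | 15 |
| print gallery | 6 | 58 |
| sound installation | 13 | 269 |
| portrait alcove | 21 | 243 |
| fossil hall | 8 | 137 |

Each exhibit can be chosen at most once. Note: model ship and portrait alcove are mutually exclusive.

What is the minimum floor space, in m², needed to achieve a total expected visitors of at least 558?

30

Minimise m² subject to total expected visitors ≥ 558.
Taking clockwork automata + fossil hall gives 558 (≥ 558) for 30 m².
Any bundle with less than 30 m² falls short of 558.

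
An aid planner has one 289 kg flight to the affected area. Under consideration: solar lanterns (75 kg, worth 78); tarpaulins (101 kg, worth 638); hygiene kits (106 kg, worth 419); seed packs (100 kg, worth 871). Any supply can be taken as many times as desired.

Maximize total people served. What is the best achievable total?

By people served per kg: seed packs 8.71, tarpaulins 6.32, hygiene kits 3.95, solar lanterns 1.04 lead.
Best packing: solar lanterns + 2×seed packs — 275 kg, 1820 total.

1820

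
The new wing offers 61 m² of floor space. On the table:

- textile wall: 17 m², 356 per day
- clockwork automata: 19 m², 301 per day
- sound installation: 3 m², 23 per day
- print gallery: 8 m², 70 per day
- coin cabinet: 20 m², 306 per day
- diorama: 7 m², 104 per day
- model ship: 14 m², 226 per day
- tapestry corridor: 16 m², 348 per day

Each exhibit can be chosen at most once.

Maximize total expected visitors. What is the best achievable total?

A density-first pass picks textile wall + sound installation + diorama + model ship + tapestry corridor — 1057 at 57 m².
The 17 m² tied up in sound installation and model ship is better spent on coin cabinet — total rises to 1114 (60 m²).
Next best is textile wall + clockwork automata + diorama + tapestry corridor at 1109 (59 m²) — short by 5.

1114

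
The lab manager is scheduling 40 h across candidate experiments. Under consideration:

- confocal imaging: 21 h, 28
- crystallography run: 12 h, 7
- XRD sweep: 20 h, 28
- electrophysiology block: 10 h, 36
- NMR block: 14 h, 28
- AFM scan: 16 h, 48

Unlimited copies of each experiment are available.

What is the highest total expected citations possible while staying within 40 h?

4×electrophysiology block uses 40 of the 40 h and totals 144.

144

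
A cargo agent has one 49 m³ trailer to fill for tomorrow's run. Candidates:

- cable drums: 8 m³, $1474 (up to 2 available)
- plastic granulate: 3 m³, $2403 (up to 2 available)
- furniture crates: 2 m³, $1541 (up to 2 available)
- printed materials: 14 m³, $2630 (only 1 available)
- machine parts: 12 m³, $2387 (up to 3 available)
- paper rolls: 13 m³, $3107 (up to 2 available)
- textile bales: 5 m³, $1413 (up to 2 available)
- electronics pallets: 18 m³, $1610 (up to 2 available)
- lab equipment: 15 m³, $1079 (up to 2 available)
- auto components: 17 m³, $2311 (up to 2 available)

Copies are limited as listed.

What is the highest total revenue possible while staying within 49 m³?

By revenue per m³: plastic granulate 801.00, furniture crates 770.50, textile bales 282.60, paper rolls 239.00 lead.
Greedy by ratio would take 2×plastic granulate + 2×furniture crates + 2×paper rolls + 2×textile bales: 46 m³ used, total 16928.
Replace textile bales with cable drums: the trade gains 61 net, giving 16989 at 49 m³.
Every other selection either busts 49 m³ or exceeds an availability limit or fails to beat 16989.

16989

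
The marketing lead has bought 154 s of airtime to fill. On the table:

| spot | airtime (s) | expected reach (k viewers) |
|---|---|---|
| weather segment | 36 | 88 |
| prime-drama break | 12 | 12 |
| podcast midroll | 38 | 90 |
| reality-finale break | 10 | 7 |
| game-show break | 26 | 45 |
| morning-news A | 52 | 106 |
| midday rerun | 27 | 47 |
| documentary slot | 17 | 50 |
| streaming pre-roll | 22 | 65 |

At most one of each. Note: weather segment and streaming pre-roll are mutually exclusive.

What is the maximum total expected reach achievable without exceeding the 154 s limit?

Best packing: weather segment + podcast midroll + reality-finale break + morning-news A + documentary slot — 153 s, 341 total.
The closest alternative, weather segment + podcast midroll + morning-news A + documentary slot, reaches only 334.

341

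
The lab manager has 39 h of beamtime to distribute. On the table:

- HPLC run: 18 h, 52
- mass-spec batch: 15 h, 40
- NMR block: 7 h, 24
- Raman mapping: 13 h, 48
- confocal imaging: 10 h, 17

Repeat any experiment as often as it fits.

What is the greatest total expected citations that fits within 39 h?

144

Ranking by ratio (expected citations/h): Raman mapping 3.69, NMR block 3.43, HPLC run 2.89.
Best packing: 3×Raman mapping — 39 h, 144 total.
No other feasible combination exceeds 144.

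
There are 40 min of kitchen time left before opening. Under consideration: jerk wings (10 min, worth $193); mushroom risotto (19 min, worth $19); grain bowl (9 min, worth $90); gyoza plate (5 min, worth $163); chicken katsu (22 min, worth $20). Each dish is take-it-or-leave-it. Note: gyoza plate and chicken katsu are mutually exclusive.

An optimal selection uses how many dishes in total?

Best achievable profit is 446.
For example jerk wings + grain bowl + gyoza plate achieves it, using 24 min.
Every optimal selection uses 3 dishes.

3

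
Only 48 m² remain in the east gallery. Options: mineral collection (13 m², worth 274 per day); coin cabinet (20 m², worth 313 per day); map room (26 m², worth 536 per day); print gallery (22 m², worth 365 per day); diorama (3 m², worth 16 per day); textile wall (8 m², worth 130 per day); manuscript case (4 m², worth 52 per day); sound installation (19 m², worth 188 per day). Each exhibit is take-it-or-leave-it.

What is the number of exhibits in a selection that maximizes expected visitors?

3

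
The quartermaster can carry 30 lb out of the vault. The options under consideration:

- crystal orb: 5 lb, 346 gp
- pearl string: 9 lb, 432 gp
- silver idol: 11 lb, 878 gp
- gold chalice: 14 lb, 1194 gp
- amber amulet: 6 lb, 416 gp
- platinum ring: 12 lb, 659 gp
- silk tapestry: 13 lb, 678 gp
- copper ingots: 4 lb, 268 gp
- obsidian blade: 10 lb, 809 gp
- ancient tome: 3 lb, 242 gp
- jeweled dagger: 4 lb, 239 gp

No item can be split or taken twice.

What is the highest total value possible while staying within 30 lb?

Taking the top-ratio items first gives gold chalice + obsidian blade + ancient tome for 2245 (27 lb).
Replace ancient tome with amber amulet: the trade gains 174 net, giving 2419 at 30 lb.
No other feasible combination exceeds 2419.

2419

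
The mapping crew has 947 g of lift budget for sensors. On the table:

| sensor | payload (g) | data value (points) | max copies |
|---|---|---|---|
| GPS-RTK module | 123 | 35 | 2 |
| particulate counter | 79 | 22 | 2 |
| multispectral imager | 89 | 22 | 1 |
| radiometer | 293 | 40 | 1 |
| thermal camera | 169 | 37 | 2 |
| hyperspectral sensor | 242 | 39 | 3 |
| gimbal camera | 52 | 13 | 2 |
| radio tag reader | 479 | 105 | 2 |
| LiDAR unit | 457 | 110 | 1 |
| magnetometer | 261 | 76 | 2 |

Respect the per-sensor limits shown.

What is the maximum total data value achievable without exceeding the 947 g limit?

266

By data value per g: magnetometer 0.29, GPS-RTK module 0.28, particulate counter 0.28 lead.
Taking GPS-RTK module + 2×particulate counter + multispectral imager + gimbal camera + 2×magnetometer: 944 g used, 266 in data value.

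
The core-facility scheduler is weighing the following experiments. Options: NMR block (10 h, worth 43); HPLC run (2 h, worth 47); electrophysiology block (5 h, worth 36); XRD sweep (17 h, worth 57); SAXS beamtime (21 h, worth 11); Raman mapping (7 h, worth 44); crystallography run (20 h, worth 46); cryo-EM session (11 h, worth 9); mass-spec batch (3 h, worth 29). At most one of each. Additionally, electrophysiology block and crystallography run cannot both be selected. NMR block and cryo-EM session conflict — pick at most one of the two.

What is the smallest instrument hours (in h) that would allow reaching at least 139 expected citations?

Look for the lowest-instrument combination reaching 139.
HPLC run + electrophysiology block + Raman mapping + mass-spec batch: 156 expected citations at 17 h.
Below 17 h the best achievable stays under 139.

17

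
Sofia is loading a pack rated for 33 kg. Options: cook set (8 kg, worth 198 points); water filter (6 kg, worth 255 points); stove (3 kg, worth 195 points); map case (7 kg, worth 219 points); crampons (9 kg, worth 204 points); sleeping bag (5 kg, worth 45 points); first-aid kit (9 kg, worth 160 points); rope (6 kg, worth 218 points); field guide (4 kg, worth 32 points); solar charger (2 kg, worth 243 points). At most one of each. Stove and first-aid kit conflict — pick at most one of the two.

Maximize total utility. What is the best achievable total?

A density-first pass picks cook set + water filter + stove + map case + rope + solar charger — 1328 at 32 kg.
Replace cook set with crampons: the trade gains 6 net, giving 1334 at 33 kg.

1334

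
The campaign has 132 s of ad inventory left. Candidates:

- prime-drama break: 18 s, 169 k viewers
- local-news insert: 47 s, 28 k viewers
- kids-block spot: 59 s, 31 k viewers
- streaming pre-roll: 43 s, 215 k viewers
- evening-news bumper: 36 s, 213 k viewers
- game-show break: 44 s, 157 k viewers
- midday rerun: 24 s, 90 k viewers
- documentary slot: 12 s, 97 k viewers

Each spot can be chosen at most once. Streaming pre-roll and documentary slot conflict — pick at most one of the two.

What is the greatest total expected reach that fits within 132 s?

687

Prime-drama break + streaming pre-roll + evening-news bumper + midday rerun uses 121 of the 132 s and totals 687.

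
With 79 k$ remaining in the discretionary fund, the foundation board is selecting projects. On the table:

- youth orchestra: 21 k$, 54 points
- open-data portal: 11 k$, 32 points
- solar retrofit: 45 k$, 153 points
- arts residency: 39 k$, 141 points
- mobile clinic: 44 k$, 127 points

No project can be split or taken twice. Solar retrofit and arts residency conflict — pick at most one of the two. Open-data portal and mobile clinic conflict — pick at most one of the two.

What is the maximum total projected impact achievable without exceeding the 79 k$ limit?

239

By projected impact per k$: arts residency 3.62, solar retrofit 3.40, open-data portal 2.91 lead.
Filling by ratio: youth orchestra + open-data portal + arts residency for 227, with 8 k$ left unused.
Dropping arts residency frees 39 k$; slotting in solar retrofit (45 k$) lifts the total to 239 at 77 k$.
That's the maximum — no feasible swap from here does better than 239.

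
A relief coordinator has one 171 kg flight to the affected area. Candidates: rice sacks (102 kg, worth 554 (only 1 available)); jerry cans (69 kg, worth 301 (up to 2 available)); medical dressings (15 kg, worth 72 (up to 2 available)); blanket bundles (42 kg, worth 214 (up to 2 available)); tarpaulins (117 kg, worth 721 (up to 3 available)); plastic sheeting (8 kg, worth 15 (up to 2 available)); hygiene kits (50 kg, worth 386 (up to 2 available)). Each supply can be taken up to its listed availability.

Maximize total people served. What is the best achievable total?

Density check — hygiene kits 7.72, tarpaulins 6.16, rice sacks 5.43, blanket bundles 5.10 are the best per kg.
A density-first pass picks medical dressings + blanket bundles + plastic sheeting + 2×hygiene kits — 1073 at 165 kg.
Using the slack differently, tarpaulins + hygiene kits comes to 1107 at 167 kg.
Every other selection either busts 171 kg or exceeds an availability limit or fails to beat 1107.

1107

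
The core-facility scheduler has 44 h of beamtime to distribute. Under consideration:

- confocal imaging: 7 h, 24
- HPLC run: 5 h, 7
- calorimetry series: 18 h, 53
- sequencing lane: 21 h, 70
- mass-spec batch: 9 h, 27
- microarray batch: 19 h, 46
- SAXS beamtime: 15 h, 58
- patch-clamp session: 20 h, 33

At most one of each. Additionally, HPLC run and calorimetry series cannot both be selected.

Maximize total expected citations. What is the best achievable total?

Best packing: confocal imaging + sequencing lane + SAXS beamtime — 43 h, 152 total.
The spare 1 h is too small for any remaining experiment, and no feasible exchange beats 152.

152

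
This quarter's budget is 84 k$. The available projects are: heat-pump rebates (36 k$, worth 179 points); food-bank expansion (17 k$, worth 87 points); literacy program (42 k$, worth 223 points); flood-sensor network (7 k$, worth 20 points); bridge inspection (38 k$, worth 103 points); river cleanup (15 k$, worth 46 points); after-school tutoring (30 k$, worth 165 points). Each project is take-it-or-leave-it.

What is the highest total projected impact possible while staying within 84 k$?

431

Greedy by ratio would take literacy program + flood-sensor network + after-school tutoring: 79 k$ used, total 408.
Replace literacy program and flood-sensor network with heat-pump rebates + food-bank expansion: the trade gains 23 net, giving 431 at 83 k$.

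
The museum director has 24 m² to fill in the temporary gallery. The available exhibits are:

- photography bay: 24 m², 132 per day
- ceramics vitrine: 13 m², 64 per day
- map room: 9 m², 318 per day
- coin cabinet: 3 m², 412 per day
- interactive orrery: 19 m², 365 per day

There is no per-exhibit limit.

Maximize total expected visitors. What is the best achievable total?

Best packing: 8×coin cabinet — 24 m², 3296 total.
No other feasible combination exceeds 3296.

3296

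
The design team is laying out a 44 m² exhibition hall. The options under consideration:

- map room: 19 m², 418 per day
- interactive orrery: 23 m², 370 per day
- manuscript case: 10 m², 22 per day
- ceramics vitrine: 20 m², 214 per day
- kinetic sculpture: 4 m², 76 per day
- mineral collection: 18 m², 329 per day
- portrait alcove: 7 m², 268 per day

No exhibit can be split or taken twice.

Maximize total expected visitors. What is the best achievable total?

1015

Taking the top-ratio exhibits first gives map room + manuscript case + kinetic sculpture + portrait alcove for 784 (40 m²).
Replace manuscript case and kinetic sculpture with mineral collection: the trade gains 231 net, giving 1015 at 44 m².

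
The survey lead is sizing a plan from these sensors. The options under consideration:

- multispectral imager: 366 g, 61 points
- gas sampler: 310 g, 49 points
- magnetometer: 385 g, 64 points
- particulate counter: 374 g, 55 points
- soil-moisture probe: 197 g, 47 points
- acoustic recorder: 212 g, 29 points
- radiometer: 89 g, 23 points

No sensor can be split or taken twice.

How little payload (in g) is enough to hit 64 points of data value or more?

Look for the lowest-payload combination reaching 64.
soil-moisture probe + radiometer reaches 70 using 286 g.
Any bundle with less than 286 g falls short of 64.

286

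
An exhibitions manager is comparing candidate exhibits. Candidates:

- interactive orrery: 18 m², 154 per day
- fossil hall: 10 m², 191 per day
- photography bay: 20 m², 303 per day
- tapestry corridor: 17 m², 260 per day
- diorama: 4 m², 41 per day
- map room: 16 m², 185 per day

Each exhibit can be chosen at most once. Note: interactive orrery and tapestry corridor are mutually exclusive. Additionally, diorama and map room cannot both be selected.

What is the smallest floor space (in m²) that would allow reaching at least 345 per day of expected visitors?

Minimise m² subject to total expected visitors ≥ 345.
fossil hall + map room: 376 expected visitors at 26 m².
No combination under 26 m² hits 345.

26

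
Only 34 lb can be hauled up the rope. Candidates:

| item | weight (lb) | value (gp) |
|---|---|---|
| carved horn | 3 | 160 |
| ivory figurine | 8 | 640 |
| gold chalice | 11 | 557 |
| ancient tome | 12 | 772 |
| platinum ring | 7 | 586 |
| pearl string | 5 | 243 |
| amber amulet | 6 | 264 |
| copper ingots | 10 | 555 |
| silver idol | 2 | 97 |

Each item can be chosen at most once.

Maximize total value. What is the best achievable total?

By value per lb: platinum ring 83.71, ivory figurine 80.00, ancient tome 64.33, copper ingots 55.50 lead.
Filling by ratio: carved horn + ivory figurine + ancient tome + platinum ring + silver idol for 2255, with 2 lb left unused.
Replace carved horn with pearl string: the trade gains 83 net, giving 2338 at 34 lb.
An exhaustive check of the 512 subsets confirms 2338.

2338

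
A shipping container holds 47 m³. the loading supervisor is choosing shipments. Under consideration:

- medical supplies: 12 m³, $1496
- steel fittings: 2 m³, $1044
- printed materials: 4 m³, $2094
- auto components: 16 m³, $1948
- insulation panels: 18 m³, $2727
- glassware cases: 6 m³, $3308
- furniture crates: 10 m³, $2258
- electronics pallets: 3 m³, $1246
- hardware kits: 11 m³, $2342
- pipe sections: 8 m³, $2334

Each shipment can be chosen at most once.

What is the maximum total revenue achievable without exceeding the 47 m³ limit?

The ratio ordering already packs tightly: steel fittings + printed materials + glassware cases + furniture crates + electronics pallets + hardware kits + pipe sections, 44 m³, 14626.
Every other selection either busts 47 m³ or fails to beat 14626.

14626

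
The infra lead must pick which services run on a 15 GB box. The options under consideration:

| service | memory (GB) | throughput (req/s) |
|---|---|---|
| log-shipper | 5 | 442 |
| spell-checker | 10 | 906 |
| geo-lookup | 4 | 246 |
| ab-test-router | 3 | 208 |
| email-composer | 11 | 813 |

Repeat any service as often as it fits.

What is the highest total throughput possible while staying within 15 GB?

1348

Log-shipper + spell-checker uses 15 of the 15 GB and totals 1348.
Every other selection either busts 15 GB or fails to beat 1348.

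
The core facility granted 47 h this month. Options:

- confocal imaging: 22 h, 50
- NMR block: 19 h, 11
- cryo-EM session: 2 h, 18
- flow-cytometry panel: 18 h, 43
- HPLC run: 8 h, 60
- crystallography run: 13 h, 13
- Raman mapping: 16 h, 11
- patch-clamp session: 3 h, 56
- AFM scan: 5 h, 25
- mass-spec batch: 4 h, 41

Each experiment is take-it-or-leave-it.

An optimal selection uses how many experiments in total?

The maximum expected citations within 47 h is 250.
confocal imaging + cryo-EM session + HPLC run + patch-clamp session + AFM scan + mass-spec batch hits 250 at 44 h.
All optima have 6 experiments.

6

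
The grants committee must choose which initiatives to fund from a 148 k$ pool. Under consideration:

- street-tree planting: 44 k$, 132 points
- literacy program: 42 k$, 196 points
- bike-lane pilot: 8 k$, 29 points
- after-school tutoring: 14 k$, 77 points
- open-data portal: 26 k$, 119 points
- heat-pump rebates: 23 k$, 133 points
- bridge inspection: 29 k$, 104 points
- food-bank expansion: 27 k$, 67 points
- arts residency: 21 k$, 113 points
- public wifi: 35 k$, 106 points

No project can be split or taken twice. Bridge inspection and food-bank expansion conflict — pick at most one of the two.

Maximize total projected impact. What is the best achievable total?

Taking literacy program + bike-lane pilot + after-school tutoring + open-data portal + heat-pump rebates + arts residency: 134 k$ used, 667 in projected impact.
No other feasible combination exceeds 667.

667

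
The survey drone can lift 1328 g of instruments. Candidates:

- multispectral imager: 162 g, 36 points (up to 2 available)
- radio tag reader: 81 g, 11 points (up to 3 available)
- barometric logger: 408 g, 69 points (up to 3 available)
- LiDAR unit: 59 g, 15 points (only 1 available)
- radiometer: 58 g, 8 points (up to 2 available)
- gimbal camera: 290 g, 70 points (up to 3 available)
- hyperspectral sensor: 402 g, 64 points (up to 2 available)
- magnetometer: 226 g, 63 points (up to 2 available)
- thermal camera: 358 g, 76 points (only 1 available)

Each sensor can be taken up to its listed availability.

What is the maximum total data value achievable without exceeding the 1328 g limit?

Ranking by ratio (data value/g): magnetometer 0.28, LiDAR unit 0.25, gimbal camera 0.24.
Taking the top-ratio sensors first gives multispectral imager + LiDAR unit + radiometer + 2×gimbal camera + 2×magnetometer for 325 (1311 g).
The 279 g tied up in multispectral imager and LiDAR unit and radiometer is better spent on gimbal camera — total rises to 336 (1322 g).
That's the maximum — no swap from here does better than 336.

336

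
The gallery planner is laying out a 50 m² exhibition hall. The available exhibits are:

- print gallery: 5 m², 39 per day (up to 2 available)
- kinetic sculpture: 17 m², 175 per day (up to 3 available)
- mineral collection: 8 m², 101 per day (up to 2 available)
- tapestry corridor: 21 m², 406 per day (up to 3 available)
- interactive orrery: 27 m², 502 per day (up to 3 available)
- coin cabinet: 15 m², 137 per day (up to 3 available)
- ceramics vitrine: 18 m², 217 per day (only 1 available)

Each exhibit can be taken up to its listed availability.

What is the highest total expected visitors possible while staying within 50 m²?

By expected visitors per m²: tapestry corridor 19.33, interactive orrery 18.59, mineral collection 12.62 lead.
Taking mineral collection + 2×tapestry corridor: 50 m² used, 913 in expected visitors.
Nothing else within 50 m² beats 913.

913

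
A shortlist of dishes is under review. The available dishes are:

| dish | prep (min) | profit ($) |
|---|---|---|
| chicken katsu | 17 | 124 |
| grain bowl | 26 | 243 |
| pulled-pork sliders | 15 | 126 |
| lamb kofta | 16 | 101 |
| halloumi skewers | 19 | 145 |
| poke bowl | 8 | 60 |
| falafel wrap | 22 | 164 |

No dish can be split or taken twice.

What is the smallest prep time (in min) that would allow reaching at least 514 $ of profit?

60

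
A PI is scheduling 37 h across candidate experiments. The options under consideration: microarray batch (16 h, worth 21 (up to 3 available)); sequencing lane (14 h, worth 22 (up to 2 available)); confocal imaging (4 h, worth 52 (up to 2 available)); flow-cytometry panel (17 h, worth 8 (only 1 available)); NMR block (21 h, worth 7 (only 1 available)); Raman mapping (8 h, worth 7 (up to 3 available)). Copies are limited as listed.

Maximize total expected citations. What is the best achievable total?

148

By expected citations per h: confocal imaging 13.00, sequencing lane 1.57, microarray batch 1.31 lead.
Best packing: 2×sequencing lane + 2×confocal imaging — 36 h, 148 total.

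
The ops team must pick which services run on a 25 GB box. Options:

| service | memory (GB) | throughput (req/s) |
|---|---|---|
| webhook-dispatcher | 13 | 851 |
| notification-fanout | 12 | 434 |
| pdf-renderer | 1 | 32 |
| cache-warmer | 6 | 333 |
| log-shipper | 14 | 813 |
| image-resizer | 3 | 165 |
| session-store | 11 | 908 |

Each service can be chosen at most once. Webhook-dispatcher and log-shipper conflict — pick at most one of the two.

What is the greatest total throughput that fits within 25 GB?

1791

By throughput per GB: session-store 82.55, webhook-dispatcher 65.46, log-shipper 58.07 lead.
Best packing: webhook-dispatcher + pdf-renderer + session-store — 25 GB, 1791 total.
Runner-up webhook-dispatcher + session-store tops out at 1759.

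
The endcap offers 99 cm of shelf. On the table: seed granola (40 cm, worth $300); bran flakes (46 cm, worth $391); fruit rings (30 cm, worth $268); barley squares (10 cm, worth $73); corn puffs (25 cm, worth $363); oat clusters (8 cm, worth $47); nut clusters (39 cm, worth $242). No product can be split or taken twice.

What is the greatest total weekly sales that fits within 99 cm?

The ratio ordering already packs tightly: seed granola + fruit rings + corn puffs, 95 cm, 931.

931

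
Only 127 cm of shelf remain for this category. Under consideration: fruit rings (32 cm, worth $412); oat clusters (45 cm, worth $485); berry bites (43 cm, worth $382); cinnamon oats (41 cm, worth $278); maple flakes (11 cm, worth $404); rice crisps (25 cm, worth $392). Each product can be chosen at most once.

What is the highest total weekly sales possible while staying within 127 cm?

Ranking by ratio (weekly sales/cm): maple flakes 36.73, rice crisps 15.68, fruit rings 12.88.
Fruit rings + oat clusters + maple flakes + rice crisps uses 113 of the 127 cm and totals 1693.
No other feasible combination exceeds 1693.

1693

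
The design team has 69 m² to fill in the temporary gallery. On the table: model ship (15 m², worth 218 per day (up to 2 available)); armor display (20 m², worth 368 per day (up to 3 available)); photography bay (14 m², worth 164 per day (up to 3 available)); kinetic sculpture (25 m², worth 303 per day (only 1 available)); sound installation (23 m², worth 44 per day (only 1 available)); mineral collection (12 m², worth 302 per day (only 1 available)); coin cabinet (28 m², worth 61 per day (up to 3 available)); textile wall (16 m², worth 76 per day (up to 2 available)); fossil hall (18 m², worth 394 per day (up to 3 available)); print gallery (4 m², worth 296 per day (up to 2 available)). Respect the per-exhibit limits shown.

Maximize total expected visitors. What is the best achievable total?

1774

Filling by ratio: mineral collection + 2×fossil hall + 2×print gallery for 1682, with 13 m² left unused.
Replace mineral collection with fossil hall: the trade gains 92 net, giving 1774 at 62 m².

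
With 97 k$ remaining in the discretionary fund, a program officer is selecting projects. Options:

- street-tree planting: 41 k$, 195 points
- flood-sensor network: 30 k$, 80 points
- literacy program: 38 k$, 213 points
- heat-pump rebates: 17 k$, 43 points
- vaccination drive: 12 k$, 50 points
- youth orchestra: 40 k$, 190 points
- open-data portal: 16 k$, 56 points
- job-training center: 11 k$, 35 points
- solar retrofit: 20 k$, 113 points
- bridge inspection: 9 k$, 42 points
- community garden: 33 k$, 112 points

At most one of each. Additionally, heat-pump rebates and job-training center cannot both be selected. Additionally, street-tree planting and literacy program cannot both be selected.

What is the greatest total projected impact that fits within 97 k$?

Ranking by ratio (projected impact/k$): solar retrofit 5.65, literacy program 5.61, street-tree planting 4.76, youth orchestra 4.75.
Literacy program + vaccination drive + open-data portal + solar retrofit + bridge inspection uses 95 of the 97 k$ and totals 474.
Next best is literacy program + vaccination drive + open-data portal + job-training center + solar retrofit at 467 (97 k$) — short by 7.

474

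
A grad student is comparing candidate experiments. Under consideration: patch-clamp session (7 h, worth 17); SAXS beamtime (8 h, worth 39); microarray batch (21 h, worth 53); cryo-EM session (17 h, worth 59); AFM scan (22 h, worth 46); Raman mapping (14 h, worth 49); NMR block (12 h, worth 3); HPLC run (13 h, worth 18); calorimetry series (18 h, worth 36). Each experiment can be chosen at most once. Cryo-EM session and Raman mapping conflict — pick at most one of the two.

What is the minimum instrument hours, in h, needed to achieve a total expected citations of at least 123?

40

Look for the lowest-instrument combination reaching 123.
Taking SAXS beamtime + Raman mapping + calorimetry series gives 124 (≥ 123) for 40 h.
No combination under 40 h hits 123.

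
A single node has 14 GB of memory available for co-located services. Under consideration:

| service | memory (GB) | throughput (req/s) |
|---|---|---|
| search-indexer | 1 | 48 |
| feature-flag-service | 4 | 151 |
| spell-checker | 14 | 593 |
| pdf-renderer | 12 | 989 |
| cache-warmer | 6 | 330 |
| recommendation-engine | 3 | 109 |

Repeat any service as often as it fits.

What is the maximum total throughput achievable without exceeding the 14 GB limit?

2×search-indexer + pdf-renderer uses 14 of the 14 GB and totals 1085.
That's the maximum — no swap from here does better than 1085.

1085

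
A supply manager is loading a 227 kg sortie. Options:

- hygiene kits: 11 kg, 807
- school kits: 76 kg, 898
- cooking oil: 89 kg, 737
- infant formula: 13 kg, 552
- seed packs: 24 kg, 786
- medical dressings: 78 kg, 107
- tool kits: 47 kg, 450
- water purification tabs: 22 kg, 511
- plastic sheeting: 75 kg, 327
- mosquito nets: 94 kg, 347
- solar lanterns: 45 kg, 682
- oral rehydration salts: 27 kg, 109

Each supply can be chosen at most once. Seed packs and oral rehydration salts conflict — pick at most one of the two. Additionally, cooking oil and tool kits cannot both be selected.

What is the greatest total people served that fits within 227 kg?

Hygiene kits + school kits + infant formula + seed packs + water purification tabs + solar lanterns uses 191 of the 227 kg and totals 4236.
An exhaustive check of the 4096 subsets confirms 4236.

4236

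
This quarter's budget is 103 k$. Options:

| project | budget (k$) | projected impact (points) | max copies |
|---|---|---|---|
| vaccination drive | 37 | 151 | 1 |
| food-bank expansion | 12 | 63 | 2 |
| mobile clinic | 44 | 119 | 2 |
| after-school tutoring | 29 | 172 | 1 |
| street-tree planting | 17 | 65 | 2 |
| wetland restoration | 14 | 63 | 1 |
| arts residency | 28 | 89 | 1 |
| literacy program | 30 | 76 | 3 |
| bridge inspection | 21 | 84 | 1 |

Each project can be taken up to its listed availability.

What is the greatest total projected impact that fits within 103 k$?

491

The ratio heuristic lands on 2×food-bank expansion + after-school tutoring + wetland restoration + bridge inspection (445) but leaves 15 k$ idle.
Dropping bridge inspection frees 21 k$; slotting in 2×street-tree planting (34 k$) lifts the total to 491 at 101 k$.
Every other selection either busts 103 k$ or exceeds an availability limit or fails to beat 491.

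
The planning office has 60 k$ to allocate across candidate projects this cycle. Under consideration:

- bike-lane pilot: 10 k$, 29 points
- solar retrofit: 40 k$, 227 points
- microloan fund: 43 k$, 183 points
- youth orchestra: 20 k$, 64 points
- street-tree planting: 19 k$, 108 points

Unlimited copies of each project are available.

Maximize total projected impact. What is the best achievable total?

335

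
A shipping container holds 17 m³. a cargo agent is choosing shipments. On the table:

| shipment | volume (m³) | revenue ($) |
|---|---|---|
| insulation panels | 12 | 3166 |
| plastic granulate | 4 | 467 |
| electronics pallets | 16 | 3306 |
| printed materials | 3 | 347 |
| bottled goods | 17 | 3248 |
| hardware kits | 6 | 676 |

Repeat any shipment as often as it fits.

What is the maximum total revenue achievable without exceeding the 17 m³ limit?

Best packing: insulation panels + plastic granulate — 16 m³, 3633 total.
The spare 1 m³ is too small for any remaining shipment, and no exchange beats 3633.

3633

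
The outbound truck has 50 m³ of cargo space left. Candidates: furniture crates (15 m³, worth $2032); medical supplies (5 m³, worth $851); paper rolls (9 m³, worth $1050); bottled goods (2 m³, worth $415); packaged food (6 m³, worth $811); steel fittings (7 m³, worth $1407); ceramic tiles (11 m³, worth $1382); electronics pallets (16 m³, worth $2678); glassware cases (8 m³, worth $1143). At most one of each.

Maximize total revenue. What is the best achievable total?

7876

Taking the top-ratio shipments first gives medical supplies + bottled goods + packaged food + steel fittings + electronics pallets + glassware cases for 7305 (44 m³).
Replace packaged food with ceramic tiles: the trade gains 571 net, giving 7876 at 49 m³.
That's the maximum — no swap from here does better than 7876.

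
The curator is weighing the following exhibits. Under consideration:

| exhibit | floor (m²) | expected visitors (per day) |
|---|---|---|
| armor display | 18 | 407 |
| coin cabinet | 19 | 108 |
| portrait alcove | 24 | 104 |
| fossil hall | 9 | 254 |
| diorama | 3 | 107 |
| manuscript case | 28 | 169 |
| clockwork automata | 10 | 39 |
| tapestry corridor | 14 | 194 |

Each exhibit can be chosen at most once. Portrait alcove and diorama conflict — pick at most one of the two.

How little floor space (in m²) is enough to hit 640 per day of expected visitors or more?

27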